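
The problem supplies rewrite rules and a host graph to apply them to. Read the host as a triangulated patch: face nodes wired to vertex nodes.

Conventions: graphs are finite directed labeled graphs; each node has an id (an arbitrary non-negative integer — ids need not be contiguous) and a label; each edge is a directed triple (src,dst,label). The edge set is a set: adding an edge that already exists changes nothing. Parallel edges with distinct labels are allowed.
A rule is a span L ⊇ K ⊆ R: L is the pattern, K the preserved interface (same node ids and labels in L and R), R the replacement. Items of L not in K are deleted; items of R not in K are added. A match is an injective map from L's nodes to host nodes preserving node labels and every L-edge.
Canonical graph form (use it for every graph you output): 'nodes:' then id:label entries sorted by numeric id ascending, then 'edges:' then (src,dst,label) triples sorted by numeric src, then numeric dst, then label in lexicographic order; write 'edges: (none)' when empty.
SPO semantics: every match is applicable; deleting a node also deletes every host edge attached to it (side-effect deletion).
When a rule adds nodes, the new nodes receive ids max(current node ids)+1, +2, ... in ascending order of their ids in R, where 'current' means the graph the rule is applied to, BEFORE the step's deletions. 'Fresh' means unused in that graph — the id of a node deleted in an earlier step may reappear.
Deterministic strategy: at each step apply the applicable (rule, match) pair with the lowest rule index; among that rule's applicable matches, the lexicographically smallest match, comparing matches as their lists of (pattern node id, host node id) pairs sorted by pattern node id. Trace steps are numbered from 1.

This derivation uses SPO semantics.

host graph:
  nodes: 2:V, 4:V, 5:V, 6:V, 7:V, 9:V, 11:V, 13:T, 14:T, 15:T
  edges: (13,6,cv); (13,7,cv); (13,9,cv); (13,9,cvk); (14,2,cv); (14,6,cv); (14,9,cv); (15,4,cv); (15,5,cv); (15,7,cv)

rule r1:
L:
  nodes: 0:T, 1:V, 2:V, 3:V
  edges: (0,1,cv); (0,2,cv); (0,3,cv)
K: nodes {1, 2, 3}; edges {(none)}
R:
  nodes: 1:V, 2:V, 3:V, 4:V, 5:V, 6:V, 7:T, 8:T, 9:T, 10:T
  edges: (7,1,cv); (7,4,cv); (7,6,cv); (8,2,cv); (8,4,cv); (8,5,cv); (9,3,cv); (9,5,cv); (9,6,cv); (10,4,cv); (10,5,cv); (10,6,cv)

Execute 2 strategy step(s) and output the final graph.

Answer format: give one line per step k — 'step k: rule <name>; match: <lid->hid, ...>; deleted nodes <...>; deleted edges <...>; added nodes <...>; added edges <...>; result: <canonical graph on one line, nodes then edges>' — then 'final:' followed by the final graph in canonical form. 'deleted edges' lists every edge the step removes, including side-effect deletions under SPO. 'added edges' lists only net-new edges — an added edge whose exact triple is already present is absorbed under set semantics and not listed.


step 1: rule r1; match: 0->13, 1->6, 2->7, 3->9; deleted nodes 13; deleted edges (13,6,cv); (13,7,cv); (13,9,cv); (13,9,cvk); added nodes 16, 17, 18, 19, 20, 21, 22; added edges (19,6,cv); (19,16,cv); (19,18,cv); (20,7,cv); (20,16,cv); (20,17,cv); (21,9,cv); (21,17,cv); (21,18,cv); (22,16,cv); (22,17,cv); (22,18,cv); result: nodes: 2:V, 4:V, 5:V, 6:V, 7:V, 9:V, 11:V, 14:T, 15:T, 16:V, 17:V, 18:V, 19:T, 20:T, 21:T, 22:T edges: (14,2,cv); (14,6,cv); (14,9,cv); (15,4,cv); (15,5,cv); (15,7,cv); (19,6,cv); (19,16,cv); (19,18,cv); (20,7,cv); (20,16,cv); (20,17,cv); (21,9,cv); (21,17,cv); (21,18,cv); (22,16,cv); (22,17,cv); (22,18,cv)
step 2: rule r1; match: 0->14, 1->2, 2->6, 3->9; deleted nodes 14; deleted edges (14,2,cv); (14,6,cv); (14,9,cv); added nodes 23, 24, 25, 26, 27, 28, 29; added edges (26,2,cv); (26,23,cv); (26,25,cv); (27,6,cv); (27,23,cv); (27,24,cv); (28,9,cv); (28,24,cv); (28,25,cv); (29,23,cv); (29,24,cv); (29,25,cv); result: nodes: 2:V, 4:V, 5:V, 6:V, 7:V, 9:V, 11:V, 15:T, 16:V, 17:V, 18:V, 19:T, 20:T, 21:T, 22:T, 23:V, 24:V, 25:V, 26:T, 27:T, 28:T, 29:T edges: (15,4,cv); (15,5,cv); (15,7,cv); (19,6,cv); (19,16,cv); (19,18,cv); (20,7,cv); (20,16,cv); (20,17,cv); (21,9,cv); (21,17,cv); (21,18,cv); (22,16,cv); (22,17,cv); (22,18,cv); (26,2,cv); (26,23,cv); (26,25,cv); (27,6,cv); (27,23,cv); (27,24,cv); (28,9,cv); (28,24,cv); (28,25,cv); (29,23,cv); (29,24,cv); (29,25,cv)
final:
nodes: 2:V, 4:V, 5:V, 6:V, 7:V, 9:V, 11:V, 15:T, 16:V, 17:V, 18:V, 19:T, 20:T, 21:T, 22:T, 23:V, 24:V, 25:V, 26:T, 27:T, 28:T, 29:T
edges: (15,4,cv); (15,5,cv); (15,7,cv); (19,6,cv); (19,16,cv); (19,18,cv); (20,7,cv); (20,16,cv); (20,17,cv); (21,9,cv); (21,17,cv); (21,18,cv); (22,16,cv); (22,17,cv); (22,18,cv); (26,2,cv); (26,23,cv); (26,25,cv); (27,6,cv); (27,23,cv); (27,24,cv); (28,9,cv); (28,24,cv); (28,25,cv); (29,23,cv); (29,24,cv); (29,25,cv)


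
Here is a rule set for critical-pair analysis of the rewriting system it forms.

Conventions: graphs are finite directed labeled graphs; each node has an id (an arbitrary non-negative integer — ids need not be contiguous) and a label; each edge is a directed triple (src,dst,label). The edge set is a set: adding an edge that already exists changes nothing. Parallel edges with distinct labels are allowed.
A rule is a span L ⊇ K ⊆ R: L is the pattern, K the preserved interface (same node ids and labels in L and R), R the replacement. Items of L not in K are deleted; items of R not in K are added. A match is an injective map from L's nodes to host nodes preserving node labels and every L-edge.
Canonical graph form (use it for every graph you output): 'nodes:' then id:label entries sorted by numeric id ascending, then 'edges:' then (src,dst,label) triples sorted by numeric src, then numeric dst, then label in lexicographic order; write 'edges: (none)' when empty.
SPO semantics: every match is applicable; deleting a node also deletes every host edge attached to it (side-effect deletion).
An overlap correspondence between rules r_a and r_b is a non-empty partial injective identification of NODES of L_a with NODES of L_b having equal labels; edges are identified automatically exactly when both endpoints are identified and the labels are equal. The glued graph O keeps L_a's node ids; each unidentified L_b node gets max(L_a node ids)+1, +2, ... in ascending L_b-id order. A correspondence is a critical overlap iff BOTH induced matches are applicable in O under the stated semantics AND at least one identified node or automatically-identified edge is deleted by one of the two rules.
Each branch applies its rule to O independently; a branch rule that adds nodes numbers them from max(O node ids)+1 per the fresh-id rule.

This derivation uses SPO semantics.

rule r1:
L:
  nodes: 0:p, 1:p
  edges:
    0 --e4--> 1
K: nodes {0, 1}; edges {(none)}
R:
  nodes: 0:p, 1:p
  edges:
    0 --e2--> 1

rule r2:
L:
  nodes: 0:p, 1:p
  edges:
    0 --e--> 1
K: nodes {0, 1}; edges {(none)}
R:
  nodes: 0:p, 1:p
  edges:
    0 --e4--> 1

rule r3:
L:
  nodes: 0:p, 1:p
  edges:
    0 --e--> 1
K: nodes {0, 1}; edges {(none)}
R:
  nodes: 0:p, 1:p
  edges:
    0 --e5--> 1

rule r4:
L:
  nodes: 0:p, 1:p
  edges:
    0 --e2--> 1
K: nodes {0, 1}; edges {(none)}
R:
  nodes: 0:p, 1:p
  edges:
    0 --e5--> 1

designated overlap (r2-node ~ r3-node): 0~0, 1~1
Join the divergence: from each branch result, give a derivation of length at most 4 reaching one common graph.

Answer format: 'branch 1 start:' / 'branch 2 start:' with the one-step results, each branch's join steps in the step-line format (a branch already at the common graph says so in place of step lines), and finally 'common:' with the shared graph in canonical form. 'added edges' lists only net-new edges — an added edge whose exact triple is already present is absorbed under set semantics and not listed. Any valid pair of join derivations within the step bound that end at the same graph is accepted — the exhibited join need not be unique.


branch 1 start:
nodes: 0:p, 1:p
edges: (0,1,e4)
branch 2 start:
nodes: 0:p, 1:p
edges: (0,1,e5)
branch 1 step 1: rule r1; match: 0->0, 1->1; deleted nodes (none); deleted edges (0,1,e4); added nodes (none); added edges (0,1,e2); result: nodes: 0:p, 1:p edges: (0,1,e2)
branch 1 step 2: rule r4; match: 0->0, 1->1; deleted nodes (none); deleted edges (0,1,e2); added nodes (none); added edges (0,1,e5); result: nodes: 0:p, 1:p edges: (0,1,e5)
branch 2: already at the common graph (0 steps)
common:
nodes: 0:p, 1:p
edges: (0,1,e5)


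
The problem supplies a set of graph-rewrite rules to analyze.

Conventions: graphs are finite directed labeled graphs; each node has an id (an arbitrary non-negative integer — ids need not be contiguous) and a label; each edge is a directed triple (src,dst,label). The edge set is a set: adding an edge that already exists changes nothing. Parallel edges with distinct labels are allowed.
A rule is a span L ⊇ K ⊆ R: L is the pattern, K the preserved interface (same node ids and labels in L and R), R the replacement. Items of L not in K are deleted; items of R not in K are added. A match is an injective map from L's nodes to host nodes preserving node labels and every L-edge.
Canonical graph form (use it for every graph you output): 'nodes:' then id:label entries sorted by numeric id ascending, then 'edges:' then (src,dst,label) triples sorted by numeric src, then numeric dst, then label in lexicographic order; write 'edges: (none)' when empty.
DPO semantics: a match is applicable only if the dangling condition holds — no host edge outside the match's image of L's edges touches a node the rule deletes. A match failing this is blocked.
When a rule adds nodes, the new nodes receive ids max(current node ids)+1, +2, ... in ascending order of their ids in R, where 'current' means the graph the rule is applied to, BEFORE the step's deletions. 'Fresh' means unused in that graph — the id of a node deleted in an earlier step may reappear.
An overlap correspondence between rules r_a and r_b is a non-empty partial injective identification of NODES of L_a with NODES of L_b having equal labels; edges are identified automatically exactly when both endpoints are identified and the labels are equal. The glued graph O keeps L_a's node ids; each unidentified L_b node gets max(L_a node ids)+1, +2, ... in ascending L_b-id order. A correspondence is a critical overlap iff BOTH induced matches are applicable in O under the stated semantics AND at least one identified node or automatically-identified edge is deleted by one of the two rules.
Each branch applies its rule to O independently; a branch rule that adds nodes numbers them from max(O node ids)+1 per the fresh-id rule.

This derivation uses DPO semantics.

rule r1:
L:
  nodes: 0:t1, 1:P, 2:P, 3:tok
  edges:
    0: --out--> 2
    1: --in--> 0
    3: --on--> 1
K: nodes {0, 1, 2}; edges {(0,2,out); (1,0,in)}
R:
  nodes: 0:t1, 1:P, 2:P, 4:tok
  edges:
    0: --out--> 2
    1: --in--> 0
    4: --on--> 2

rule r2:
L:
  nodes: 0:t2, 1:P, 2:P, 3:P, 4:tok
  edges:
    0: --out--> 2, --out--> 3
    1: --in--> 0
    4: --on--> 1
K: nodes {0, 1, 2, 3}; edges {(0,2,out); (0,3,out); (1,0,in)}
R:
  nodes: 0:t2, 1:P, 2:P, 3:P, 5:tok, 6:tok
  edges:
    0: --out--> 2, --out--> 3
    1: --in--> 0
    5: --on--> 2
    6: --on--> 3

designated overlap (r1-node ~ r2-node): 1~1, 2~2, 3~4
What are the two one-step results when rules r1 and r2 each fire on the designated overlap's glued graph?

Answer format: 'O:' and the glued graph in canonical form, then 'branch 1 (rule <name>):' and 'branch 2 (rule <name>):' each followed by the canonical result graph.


O:
nodes: 0:t1, 1:P, 2:P, 3:tok, 4:t2, 5:P
edges: (0,2,out); (1,0,in); (1,4,in); (3,1,on); (4,2,out); (4,5,out)
branch 1 (rule r1):
nodes: 0:t1, 1:P, 2:P, 4:t2, 5:P, 6:tok
edges: (0,2,out); (1,0,in); (1,4,in); (4,2,out); (4,5,out); (6,2,on)
branch 2 (rule r2):
nodes: 0:t1, 1:P, 2:P, 4:t2, 5:P, 6:tok, 7:tok
edges: (0,2,out); (1,0,in); (1,4,in); (4,2,out); (4,5,out); (6,2,on); (7,5,on)


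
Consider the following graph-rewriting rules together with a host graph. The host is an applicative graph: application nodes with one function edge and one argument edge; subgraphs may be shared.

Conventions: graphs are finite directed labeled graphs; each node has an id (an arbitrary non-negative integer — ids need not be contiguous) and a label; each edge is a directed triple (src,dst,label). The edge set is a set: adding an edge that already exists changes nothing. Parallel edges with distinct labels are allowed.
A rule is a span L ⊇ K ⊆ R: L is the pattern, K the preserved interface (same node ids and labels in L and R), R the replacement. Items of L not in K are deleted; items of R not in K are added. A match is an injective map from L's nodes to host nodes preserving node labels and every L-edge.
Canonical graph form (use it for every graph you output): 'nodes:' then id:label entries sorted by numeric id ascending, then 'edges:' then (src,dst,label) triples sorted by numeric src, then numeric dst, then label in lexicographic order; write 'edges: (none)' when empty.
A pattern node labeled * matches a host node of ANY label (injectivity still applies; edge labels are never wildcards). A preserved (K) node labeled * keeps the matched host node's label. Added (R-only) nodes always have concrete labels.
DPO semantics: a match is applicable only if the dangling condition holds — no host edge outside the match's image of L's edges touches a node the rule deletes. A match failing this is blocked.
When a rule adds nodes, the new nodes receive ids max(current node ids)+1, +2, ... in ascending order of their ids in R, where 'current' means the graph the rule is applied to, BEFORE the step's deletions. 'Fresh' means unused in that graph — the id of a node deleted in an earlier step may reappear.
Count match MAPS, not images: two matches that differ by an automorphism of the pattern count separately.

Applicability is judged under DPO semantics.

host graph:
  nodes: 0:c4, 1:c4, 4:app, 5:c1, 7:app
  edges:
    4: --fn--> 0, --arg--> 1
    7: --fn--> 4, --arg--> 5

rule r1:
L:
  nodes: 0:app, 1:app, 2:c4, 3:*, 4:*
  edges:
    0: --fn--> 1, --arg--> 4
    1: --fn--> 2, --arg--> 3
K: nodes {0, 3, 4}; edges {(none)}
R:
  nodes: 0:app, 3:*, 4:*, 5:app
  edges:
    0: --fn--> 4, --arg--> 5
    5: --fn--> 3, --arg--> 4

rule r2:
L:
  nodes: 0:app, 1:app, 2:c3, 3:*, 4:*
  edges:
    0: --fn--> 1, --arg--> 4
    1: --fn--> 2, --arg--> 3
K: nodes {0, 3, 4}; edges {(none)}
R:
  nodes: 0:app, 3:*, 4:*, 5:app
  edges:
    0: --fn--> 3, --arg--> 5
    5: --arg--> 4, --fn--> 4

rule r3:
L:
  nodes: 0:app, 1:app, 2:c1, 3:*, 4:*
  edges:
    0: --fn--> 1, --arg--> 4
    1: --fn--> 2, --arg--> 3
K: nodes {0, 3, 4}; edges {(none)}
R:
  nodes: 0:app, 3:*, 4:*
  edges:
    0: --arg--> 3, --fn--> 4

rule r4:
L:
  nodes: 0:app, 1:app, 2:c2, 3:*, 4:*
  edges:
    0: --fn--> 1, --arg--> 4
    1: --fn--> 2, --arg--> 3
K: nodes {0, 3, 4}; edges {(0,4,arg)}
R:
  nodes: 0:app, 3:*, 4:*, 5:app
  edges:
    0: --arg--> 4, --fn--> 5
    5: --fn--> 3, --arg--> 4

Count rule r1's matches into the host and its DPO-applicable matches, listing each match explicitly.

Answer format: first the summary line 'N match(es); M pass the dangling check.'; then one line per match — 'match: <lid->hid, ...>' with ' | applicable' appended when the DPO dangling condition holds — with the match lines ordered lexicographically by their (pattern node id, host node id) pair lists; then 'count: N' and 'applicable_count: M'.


1 match(es); 1 pass the dangling check.
match: 0->7, 1->4, 2->0, 3->1, 4->5 | applicable
count: 1
applicable_count: 1


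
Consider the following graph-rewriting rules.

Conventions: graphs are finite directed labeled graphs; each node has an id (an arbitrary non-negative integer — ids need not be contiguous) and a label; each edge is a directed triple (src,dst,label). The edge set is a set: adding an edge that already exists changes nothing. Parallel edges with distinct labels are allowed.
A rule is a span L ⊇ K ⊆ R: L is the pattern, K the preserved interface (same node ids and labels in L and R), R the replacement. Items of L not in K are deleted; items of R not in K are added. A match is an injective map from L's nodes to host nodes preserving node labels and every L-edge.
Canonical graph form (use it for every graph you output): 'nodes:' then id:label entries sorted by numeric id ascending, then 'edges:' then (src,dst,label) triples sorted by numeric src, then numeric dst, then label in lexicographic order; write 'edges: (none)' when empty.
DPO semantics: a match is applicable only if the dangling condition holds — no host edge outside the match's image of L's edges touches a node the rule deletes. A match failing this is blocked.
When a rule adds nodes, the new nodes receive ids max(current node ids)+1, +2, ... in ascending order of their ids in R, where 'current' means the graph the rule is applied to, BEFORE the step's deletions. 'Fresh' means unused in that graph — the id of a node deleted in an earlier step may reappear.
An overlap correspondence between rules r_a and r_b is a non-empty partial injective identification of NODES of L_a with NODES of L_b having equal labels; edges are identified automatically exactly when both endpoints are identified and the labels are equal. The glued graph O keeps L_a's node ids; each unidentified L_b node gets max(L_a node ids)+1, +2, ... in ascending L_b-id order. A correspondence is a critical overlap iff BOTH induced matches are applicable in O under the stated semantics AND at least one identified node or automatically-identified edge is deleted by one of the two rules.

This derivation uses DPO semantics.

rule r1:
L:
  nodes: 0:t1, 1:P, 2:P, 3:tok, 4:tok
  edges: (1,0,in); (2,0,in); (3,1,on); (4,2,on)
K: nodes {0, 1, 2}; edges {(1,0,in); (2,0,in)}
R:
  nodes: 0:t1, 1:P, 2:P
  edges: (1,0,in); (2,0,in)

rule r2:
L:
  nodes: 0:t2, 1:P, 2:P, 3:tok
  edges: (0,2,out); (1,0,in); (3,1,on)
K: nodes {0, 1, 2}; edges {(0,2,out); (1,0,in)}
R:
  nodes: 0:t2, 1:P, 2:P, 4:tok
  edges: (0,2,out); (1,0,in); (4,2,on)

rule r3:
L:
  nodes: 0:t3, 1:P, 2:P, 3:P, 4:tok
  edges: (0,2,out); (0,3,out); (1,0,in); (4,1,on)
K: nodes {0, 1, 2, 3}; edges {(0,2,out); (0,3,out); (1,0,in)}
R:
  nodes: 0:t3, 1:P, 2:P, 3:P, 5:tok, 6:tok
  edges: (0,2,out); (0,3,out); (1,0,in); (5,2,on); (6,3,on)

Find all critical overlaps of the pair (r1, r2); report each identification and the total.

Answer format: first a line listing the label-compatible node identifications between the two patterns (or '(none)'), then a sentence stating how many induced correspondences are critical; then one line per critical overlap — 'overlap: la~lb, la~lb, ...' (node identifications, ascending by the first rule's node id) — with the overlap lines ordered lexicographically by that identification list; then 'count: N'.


label-compatible node identifications between L(r1) and L(r2): 1~1, 1~2, 2~1, 2~2, 3~3, 4~3
4 of the induced correspondences are critical overlaps of r1 and r2.
overlap: 1~1, 2~2, 3~3
overlap: 1~1, 3~3
overlap: 1~2, 2~1, 4~3
overlap: 2~1, 4~3
count: 4


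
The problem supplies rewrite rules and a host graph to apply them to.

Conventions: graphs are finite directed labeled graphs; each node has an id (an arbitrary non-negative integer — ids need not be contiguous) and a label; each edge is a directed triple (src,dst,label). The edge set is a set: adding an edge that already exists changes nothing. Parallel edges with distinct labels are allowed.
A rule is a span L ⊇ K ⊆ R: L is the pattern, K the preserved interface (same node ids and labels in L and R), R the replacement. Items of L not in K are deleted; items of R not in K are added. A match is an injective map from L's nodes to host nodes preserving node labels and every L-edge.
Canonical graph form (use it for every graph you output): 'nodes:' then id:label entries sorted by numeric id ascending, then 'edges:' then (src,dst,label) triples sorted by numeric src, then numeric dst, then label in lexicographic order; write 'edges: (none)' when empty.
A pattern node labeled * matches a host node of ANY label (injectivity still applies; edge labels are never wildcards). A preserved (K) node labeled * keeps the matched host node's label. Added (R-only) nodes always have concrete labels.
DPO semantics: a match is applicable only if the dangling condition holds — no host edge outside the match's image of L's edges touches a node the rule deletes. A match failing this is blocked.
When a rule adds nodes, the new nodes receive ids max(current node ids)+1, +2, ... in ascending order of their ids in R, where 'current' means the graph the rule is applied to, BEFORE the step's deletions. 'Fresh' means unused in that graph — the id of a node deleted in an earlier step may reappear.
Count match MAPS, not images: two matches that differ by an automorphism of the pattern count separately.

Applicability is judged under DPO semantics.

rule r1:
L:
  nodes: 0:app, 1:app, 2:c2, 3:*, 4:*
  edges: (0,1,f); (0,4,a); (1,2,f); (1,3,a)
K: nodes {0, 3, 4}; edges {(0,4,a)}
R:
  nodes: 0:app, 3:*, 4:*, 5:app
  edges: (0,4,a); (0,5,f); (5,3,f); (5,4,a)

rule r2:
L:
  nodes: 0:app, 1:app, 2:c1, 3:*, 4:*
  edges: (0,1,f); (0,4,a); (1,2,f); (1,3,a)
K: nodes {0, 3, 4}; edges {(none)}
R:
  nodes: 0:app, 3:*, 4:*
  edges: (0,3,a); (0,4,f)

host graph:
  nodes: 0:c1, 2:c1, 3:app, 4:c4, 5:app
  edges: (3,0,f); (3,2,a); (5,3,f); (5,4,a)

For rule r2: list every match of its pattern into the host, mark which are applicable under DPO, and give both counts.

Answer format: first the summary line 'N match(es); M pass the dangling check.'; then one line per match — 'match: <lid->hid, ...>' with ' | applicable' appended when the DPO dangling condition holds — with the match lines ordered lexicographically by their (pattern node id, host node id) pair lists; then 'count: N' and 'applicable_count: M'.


1 match(es); 1 pass the dangling check.
match: 0->5, 1->3, 2->0, 3->2, 4->4 | applicable
count: 1
applicable_count: 1


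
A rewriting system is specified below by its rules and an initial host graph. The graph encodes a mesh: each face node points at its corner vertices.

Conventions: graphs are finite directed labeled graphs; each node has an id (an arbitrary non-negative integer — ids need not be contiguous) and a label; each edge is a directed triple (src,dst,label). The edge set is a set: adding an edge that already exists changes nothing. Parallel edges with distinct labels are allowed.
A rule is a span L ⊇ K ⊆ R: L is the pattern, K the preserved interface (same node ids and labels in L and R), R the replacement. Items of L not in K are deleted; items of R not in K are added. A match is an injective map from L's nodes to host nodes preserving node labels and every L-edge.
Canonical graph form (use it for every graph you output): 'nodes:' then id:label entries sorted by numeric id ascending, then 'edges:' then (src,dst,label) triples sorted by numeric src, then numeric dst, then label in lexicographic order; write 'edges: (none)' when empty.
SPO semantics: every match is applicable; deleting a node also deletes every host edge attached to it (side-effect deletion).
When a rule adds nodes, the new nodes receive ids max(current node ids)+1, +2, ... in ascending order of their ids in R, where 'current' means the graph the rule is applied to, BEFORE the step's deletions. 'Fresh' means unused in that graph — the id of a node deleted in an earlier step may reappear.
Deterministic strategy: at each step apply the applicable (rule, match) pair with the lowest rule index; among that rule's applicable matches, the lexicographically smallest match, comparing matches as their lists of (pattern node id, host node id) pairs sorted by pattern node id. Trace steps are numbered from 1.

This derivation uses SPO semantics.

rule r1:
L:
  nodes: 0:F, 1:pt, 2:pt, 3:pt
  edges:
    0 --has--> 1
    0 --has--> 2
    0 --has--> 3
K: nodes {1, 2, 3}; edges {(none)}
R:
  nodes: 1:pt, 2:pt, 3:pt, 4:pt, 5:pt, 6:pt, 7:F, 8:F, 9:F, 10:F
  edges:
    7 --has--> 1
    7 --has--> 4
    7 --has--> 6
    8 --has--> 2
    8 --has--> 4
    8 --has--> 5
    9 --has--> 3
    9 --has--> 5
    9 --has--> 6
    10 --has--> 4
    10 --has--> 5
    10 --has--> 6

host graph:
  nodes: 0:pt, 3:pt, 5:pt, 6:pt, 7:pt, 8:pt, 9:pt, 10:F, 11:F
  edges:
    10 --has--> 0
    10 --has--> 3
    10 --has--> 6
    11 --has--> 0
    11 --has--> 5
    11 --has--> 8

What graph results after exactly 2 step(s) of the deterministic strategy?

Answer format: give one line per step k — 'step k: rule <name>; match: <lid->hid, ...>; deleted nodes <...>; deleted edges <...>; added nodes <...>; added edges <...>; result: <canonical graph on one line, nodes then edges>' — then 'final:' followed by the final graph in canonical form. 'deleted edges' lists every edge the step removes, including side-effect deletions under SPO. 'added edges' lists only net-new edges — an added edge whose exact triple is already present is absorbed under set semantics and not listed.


step 1: rule r1; match: 0->10, 1->0, 2->3, 3->6; deleted nodes 10; deleted edges (10,0,has); (10,3,has); (10,6,has); added nodes 12, 13, 14, 15, 16, 17, 18; added edges (15,0,has); (15,12,has); (15,14,has); (16,3,has); (16,12,has); (16,13,has); (17,6,has); (17,13,has); (17,14,has); (18,12,has); (18,13,has); (18,14,has); result: nodes: 0:pt, 3:pt, 5:pt, 6:pt, 7:pt, 8:pt, 9:pt, 11:F, 12:pt, 13:pt, 14:pt, 15:F, 16:F, 17:F, 18:F edges: (11,0,has); (11,5,has); (11,8,has); (15,0,has); (15,12,has); (15,14,has); (16,3,has); (16,12,has); (16,13,has); (17,6,has); (17,13,has); (17,14,has); (18,12,has); (18,13,has); (18,14,has)
step 2: rule r1; match: 0->11, 1->0, 2->5, 3->8; deleted nodes 11; deleted edges (11,0,has); (11,5,has); (11,8,has); added nodes 19, 20, 21, 22, 23, 24, 25; added edges (22,0,has); (22,19,has); (22,21,has); (23,5,has); (23,19,has); (23,20,has); (24,8,has); (24,20,has); (24,21,has); (25,19,has); (25,20,has); (25,21,has); result: nodes: 0:pt, 3:pt, 5:pt, 6:pt, 7:pt, 8:pt, 9:pt, 12:pt, 13:pt, 14:pt, 15:F, 16:F, 17:F, 18:F, 19:pt, 20:pt, 21:pt, 22:F, 23:F, 24:F, 25:F edges: (15,0,has); (15,12,has); (15,14,has); (16,3,has); (16,12,has); (16,13,has); (17,6,has); (17,13,has); (17,14,has); (18,12,has); (18,13,has); (18,14,has); (22,0,has); (22,19,has); (22,21,has); (23,5,has); (23,19,has); (23,20,has); (24,8,has); (24,20,has); (24,21,has); (25,19,has); (25,20,has); (25,21,has)
final:
nodes: 0:pt, 3:pt, 5:pt, 6:pt, 7:pt, 8:pt, 9:pt, 12:pt, 13:pt, 14:pt, 15:F, 16:F, 17:F, 18:F, 19:pt, 20:pt, 21:pt, 22:F, 23:F, 24:F, 25:F
edges: (15,0,has); (15,12,has); (15,14,has); (16,3,has); (16,12,has); (16,13,has); (17,6,has); (17,13,has); (17,14,has); (18,12,has); (18,13,has); (18,14,has); (22,0,has); (22,19,has); (22,21,has); (23,5,has); (23,19,has); (23,20,has); (24,8,has); (24,20,has); (24,21,has); (25,19,has); (25,20,has); (25,21,has)


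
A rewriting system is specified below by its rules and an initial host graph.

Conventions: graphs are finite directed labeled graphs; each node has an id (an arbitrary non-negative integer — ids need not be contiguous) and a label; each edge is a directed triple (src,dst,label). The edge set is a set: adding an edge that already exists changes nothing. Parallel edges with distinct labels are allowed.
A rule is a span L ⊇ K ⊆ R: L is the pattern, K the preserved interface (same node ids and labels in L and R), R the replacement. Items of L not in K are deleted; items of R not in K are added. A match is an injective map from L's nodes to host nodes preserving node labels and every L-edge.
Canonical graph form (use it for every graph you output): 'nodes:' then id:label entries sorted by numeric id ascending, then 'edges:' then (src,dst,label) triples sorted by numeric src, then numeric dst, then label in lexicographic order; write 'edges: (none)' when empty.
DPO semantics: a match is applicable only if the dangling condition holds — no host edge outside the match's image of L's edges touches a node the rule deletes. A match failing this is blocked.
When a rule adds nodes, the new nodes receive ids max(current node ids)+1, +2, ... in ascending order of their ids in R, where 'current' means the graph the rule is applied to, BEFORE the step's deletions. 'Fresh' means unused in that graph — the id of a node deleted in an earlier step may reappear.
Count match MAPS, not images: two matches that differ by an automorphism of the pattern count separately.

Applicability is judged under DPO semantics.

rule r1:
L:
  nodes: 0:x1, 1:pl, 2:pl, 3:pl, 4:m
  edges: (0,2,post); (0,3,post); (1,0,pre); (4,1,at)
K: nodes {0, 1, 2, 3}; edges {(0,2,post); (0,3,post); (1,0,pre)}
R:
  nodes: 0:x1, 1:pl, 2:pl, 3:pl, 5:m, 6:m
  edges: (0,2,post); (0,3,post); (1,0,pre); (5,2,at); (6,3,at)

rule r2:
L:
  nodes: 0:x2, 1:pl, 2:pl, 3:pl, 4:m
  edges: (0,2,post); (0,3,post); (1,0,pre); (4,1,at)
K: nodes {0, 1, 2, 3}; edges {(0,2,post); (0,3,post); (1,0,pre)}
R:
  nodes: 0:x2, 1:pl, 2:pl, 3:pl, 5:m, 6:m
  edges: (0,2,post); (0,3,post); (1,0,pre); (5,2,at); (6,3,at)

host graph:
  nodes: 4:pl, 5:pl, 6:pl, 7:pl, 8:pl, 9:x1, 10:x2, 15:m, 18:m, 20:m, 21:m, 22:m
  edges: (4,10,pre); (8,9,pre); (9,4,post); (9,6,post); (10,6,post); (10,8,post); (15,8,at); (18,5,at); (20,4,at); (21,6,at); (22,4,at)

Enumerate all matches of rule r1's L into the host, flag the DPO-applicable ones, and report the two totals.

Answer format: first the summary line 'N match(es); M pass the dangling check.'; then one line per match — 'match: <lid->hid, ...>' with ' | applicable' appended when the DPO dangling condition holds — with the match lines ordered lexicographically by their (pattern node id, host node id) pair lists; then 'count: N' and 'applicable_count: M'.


2 match(es); 2 pass the dangling check.
match: 0->9, 1->8, 2->4, 3->6, 4->15 | applicable
match: 0->9, 1->8, 2->6, 3->4, 4->15 | applicable
count: 2
applicable_count: 2


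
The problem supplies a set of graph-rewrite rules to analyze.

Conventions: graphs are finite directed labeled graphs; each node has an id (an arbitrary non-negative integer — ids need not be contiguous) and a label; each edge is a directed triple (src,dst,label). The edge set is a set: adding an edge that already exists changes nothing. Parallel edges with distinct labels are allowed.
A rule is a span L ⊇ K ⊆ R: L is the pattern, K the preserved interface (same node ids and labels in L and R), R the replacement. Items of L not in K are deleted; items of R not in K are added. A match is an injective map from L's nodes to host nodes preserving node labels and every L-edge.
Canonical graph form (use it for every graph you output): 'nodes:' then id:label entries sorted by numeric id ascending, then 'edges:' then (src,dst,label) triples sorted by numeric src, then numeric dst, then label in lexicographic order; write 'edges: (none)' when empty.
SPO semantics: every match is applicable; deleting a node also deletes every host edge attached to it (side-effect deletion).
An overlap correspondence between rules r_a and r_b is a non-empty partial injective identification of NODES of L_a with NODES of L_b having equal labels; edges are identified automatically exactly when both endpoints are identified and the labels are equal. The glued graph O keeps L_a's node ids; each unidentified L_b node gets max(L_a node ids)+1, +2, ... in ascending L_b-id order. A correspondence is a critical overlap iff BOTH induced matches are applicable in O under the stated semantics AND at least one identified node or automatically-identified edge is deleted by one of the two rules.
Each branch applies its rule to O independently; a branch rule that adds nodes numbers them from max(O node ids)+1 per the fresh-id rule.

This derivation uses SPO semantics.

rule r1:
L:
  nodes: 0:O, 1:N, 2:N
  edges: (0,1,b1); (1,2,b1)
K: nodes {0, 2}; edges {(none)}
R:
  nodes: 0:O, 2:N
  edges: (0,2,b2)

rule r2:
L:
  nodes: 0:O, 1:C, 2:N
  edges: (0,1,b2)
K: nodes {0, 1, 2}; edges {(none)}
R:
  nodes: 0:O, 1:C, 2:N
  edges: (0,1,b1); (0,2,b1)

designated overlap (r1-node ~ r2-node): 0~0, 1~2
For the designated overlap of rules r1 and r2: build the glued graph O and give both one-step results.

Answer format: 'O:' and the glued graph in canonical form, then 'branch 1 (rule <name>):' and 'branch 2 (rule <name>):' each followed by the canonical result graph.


O:
nodes: 0:O, 1:N, 2:N, 3:C
edges: (0,1,b1); (0,3,b2); (1,2,b1)
branch 1 (rule r1):
nodes: 0:O, 2:N, 3:C
edges: (0,2,b2); (0,3,b2)
branch 2 (rule r2):
nodes: 0:O, 1:N, 2:N, 3:C
edges: (0,1,b1); (0,3,b1); (1,2,b1)


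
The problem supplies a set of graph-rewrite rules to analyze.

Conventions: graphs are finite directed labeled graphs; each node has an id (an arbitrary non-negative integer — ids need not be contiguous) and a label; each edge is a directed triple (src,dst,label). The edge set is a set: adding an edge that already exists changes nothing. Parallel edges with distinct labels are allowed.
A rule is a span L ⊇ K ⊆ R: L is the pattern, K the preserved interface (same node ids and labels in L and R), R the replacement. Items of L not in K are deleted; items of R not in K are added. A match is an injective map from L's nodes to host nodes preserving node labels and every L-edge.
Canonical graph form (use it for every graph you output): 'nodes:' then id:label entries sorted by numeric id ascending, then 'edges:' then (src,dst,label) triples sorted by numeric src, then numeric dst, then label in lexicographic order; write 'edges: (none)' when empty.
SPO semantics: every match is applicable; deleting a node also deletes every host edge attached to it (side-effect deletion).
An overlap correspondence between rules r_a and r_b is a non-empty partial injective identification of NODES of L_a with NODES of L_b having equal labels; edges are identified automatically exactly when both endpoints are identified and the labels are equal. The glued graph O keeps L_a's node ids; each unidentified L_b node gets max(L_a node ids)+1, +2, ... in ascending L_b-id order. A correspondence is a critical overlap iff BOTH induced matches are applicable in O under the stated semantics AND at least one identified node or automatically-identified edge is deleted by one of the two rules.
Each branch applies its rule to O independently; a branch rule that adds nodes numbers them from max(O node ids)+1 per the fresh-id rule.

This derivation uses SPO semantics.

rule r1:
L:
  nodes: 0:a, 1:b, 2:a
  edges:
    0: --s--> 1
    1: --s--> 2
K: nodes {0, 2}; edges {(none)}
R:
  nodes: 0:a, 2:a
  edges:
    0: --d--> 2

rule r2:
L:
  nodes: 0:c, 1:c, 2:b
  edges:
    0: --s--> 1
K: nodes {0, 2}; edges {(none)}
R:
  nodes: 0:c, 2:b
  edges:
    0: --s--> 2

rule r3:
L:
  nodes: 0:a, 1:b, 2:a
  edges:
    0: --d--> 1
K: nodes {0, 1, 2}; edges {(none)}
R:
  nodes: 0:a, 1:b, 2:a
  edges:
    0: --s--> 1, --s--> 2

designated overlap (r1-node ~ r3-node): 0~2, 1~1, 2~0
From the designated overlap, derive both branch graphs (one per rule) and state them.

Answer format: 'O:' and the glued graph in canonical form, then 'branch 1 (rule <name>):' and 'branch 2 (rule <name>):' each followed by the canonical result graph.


O:
nodes: 0:a, 1:b, 2:a
edges: (0,1,s); (1,2,s); (2,1,d)
branch 1 (rule r1):
nodes: 0:a, 2:a
edges: (0,2,d)
branch 2 (rule r3):
nodes: 0:a, 1:b, 2:a
edges: (0,1,s); (1,2,s); (2,0,s); (2,1,s)


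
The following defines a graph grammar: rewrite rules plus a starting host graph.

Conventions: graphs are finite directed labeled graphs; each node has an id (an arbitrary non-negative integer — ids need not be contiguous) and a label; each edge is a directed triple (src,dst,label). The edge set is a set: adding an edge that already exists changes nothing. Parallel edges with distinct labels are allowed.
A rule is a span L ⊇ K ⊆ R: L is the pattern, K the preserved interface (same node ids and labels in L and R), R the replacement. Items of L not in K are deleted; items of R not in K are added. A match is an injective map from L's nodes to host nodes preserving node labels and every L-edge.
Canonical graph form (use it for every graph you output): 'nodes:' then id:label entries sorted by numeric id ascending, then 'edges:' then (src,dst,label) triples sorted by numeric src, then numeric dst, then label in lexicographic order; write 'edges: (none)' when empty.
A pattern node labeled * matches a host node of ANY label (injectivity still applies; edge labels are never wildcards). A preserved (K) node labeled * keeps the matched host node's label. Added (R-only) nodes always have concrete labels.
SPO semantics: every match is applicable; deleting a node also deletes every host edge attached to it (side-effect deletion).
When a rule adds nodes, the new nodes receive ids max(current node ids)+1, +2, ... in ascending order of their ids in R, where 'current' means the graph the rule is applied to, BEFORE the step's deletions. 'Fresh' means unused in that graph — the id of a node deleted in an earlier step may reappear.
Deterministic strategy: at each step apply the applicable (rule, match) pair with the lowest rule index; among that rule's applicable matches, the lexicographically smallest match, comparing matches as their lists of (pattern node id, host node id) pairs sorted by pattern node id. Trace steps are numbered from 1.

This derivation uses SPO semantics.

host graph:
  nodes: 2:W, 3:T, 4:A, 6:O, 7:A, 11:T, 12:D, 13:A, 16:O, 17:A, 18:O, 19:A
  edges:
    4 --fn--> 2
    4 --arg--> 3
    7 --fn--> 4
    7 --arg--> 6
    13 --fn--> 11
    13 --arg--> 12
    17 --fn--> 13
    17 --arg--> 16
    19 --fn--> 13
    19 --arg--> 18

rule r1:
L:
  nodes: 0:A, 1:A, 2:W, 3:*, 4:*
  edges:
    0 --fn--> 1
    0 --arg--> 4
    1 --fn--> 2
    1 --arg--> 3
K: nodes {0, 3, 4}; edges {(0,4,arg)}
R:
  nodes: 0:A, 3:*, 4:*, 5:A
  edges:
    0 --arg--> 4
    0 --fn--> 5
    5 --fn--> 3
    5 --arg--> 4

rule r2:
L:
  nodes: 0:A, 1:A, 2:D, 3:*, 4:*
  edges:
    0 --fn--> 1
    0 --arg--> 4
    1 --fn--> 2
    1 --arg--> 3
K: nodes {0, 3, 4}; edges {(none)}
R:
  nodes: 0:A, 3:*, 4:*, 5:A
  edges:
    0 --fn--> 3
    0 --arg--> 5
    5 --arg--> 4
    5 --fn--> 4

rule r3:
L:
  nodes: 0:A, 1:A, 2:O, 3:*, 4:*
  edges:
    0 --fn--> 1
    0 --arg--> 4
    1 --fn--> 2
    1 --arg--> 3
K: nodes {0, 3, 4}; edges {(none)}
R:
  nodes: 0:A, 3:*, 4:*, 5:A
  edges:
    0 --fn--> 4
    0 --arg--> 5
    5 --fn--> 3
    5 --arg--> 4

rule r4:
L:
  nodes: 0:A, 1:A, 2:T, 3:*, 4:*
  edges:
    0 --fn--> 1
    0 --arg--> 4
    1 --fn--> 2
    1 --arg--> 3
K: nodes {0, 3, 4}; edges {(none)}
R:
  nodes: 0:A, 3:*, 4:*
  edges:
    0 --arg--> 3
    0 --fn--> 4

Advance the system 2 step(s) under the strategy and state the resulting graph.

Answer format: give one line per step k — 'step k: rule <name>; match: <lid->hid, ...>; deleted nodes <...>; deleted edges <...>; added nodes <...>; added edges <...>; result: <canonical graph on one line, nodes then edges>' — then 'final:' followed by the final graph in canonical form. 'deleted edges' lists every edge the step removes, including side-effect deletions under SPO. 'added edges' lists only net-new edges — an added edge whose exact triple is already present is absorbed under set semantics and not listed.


step 1: rule r1; match: 0->7, 1->4, 2->2, 3->3, 4->6; deleted nodes 2, 4; deleted edges (4,2,fn); (4,3,arg); (7,4,fn); added nodes 20; added edges (7,20,fn); (20,3,fn); (20,6,arg); result: nodes: 3:T, 6:O, 7:A, 11:T, 12:D, 13:A, 16:O, 17:A, 18:O, 19:A, 20:A edges: (7,6,arg); (7,20,fn); (13,11,fn); (13,12,arg); (17,13,fn); (17,16,arg); (19,13,fn); (19,18,arg); (20,3,fn); (20,6,arg)
step 2: rule r4; match: 0->17, 1->13, 2->11, 3->12, 4->16; deleted nodes 11, 13; deleted edges (13,11,fn); (13,12,arg); (17,13,fn); (17,16,arg); (19,13,fn); added nodes (none); added edges (17,12,arg); (17,16,fn); result: nodes: 3:T, 6:O, 7:A, 12:D, 16:O, 17:A, 18:O, 19:A, 20:A edges: (7,6,arg); (7,20,fn); (17,12,arg); (17,16,fn); (19,18,arg); (20,3,fn); (20,6,arg)
final:
nodes: 3:T, 6:O, 7:A, 12:D, 16:O, 17:A, 18:O, 19:A, 20:A
edges: (7,6,arg); (7,20,fn); (17,12,arg); (17,16,fn); (19,18,arg); (20,3,fn); (20,6,arg)


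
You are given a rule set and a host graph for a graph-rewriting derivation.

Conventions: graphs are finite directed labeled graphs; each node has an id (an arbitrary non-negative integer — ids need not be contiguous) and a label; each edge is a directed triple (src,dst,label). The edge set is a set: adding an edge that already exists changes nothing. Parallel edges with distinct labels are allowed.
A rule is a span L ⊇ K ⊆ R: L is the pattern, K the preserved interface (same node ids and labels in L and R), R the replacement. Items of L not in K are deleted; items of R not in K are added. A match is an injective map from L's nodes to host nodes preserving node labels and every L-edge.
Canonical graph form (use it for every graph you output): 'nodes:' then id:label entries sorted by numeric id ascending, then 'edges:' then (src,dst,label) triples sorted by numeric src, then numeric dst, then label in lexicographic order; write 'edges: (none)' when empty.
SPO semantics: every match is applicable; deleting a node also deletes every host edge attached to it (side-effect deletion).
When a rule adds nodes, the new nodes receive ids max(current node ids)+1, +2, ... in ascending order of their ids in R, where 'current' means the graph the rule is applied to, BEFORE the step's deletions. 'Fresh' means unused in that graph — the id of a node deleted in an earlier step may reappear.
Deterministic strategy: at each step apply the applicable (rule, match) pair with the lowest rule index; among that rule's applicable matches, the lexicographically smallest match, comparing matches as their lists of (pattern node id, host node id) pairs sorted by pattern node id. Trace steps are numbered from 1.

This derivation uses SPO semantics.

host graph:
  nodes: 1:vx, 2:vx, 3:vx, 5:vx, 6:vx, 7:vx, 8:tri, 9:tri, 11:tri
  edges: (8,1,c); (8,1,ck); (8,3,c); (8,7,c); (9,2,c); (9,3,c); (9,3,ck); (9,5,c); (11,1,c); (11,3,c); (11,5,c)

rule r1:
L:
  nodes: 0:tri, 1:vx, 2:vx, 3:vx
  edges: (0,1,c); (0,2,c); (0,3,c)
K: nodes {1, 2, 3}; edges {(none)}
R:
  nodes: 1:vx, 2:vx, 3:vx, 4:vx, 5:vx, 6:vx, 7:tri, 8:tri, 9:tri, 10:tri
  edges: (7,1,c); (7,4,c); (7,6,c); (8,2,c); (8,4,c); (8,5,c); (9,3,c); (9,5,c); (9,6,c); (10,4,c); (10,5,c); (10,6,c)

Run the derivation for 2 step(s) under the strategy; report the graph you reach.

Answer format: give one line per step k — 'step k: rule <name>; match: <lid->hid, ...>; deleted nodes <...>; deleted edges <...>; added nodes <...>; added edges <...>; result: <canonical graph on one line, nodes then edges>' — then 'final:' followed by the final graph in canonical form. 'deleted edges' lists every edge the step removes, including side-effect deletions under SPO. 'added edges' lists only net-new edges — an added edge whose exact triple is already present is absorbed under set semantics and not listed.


step 1: rule r1; match: 0->8, 1->1, 2->3, 3->7; deleted nodes 8; deleted edges (8,1,c); (8,1,ck); (8,3,c); (8,7,c); added nodes 12, 13, 14, 15, 16, 17, 18; added edges (15,1,c); (15,12,c); (15,14,c); (16,3,c); (16,12,c); (16,13,c); (17,7,c); (17,13,c); (17,14,c); (18,12,c); (18,13,c); (18,14,c); result: nodes: 1:vx, 2:vx, 3:vx, 5:vx, 6:vx, 7:vx, 9:tri, 11:tri, 12:vx, 13:vx, 14:vx, 15:tri, 16:tri, 17:tri, 18:tri edges: (9,2,c); (9,3,c); (9,3,ck); (9,5,c); (11,1,c); (11,3,c); (11,5,c); (15,1,c); (15,12,c); (15,14,c); (16,3,c); (16,12,c); (16,13,c); (17,7,c); (17,13,c); (17,14,c); (18,12,c); (18,13,c); (18,14,c)
step 2: rule r1; match: 0->9, 1->2, 2->3, 3->5; deleted nodes 9; deleted edges (9,2,c); (9,3,c); (9,3,ck); (9,5,c); added nodes 19, 20, 21, 22, 23, 24, 25; added edges (22,2,c); (22,19,c); (22,21,c); (23,3,c); (23,19,c); (23,20,c); (24,5,c); (24,20,c); (24,21,c); (25,19,c); (25,20,c); (25,21,c); result: nodes: 1:vx, 2:vx, 3:vx, 5:vx, 6:vx, 7:vx, 11:tri, 12:vx, 13:vx, 14:vx, 15:tri, 16:tri, 17:tri, 18:tri, 19:vx, 20:vx, 21:vx, 22:tri, 23:tri, 24:tri, 25:tri edges: (11,1,c); (11,3,c); (11,5,c); (15,1,c); (15,12,c); (15,14,c); (16,3,c); (16,12,c); (16,13,c); (17,7,c); (17,13,c); (17,14,c); (18,12,c); (18,13,c); (18,14,c); (22,2,c); (22,19,c); (22,21,c); (23,3,c); (23,19,c); (23,20,c); (24,5,c); (24,20,c); (24,21,c); (25,19,c); (25,20,c); (25,21,c)
final:
nodes: 1:vx, 2:vx, 3:vx, 5:vx, 6:vx, 7:vx, 11:tri, 12:vx, 13:vx, 14:vx, 15:tri, 16:tri, 17:tri, 18:tri, 19:vx, 20:vx, 21:vx, 22:tri, 23:tri, 24:tri, 25:tri
edges: (11,1,c); (11,3,c); (11,5,c); (15,1,c); (15,12,c); (15,14,c); (16,3,c); (16,12,c); (16,13,c); (17,7,c); (17,13,c); (17,14,c); (18,12,c); (18,13,c); (18,14,c); (22,2,c); (22,19,c); (22,21,c); (23,3,c); (23,19,c); (23,20,c); (24,5,c); (24,20,c); (24,21,c); (25,19,c); (25,20,c); (25,21,c)
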